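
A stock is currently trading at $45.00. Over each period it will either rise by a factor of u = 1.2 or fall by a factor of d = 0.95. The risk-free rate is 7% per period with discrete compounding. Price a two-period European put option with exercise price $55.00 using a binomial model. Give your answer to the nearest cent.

Risk-neutral probability p = (1 + 0.07 − 0.95)/(1.2 − 0.95) = 0.1200/0.2500 = 0.4800
Terminal stock prices: S_uu = 64.8, S_ud = 51.3, S_dd = 40.61
Terminal payoffs (K − S): max(-9.8, 0) = 0, max(3.7, 0) = 3.7, max(14.39, 0) = 14.39
Node u (S = 54): V_u = 1/1.07·[0.4800·0.0000 + 0.5200·3.7000] = 1.7981
Node d (S = 42.75): V_d = 1/1.07·[0.4800·3.7000 + 0.5200·14.3875] = 8.6519
Node 0 (S = 45): V_0 = 1/1.07·[0.4800·1.7981 + 0.5200·8.6519] = 5.0113

$5.01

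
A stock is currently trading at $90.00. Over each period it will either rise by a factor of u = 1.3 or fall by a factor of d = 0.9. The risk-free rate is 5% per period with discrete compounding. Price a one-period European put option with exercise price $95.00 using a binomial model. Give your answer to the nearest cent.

Risk-neutral probability p = (1 + 0.05 − 0.9)/(1.3 − 0.9) = 0.1500/0.4000 = 0.3750
Terminal stock prices: S_u = 117, S_d = 81
Terminal payoffs (K − S): max(-22, 0) = 0, max(14, 0) = 14
Node 0 (S = 90): V_0 = 1/1.05·[0.3750·0.0000 + 0.6250·14.0000] = 8.3333

$8.33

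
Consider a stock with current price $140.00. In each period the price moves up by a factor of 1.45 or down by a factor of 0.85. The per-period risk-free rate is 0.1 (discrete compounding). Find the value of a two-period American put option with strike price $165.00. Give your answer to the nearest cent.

$25.00

Risk-neutral probability p = (1 + 0.1 − 0.85)/(1.45 − 0.85) = 0.2500/0.6000 = 0.4167
Terminal stock prices: S_uu = 294.4, S_ud = 172.5, S_dd = 101.1
Terminal payoffs (K − S): max(-129.4, 0) = 0, max(-7.55, 0) = 0, max(63.85, 0) = 63.85
Node u (S = 203): continuation = 1/1.1·[0.4167·0.0000 + 0.5833·0.0000] = 0.0000; exercise value = 0.0000 ≤ continuation, so V_u = 0.0000
Node d (S = 119): continuation = 1/1.1·[0.4167·0.0000 + 0.5833·63.8500] = 33.8598; exercise value = 46.0000 > continuation, so V_d = 46.0000 (exercise)
Node 0 (S = 140): continuation = 1/1.1·[0.4167·0.0000 + 0.5833·46.0000] = 24.3939; exercise value = 25.0000 > continuation, so V_0 = 25.0000 (exercise)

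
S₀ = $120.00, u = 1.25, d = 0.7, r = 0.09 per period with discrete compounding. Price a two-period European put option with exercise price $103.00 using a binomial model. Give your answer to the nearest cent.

Risk-neutral probability p = (1 + 0.09 − 0.7)/(1.25 − 0.7) = 0.3900/0.5500 = 0.7091
Terminal stock prices: S_uu = 187.5, S_ud = 105, S_dd = 58.8
Terminal payoffs (K − S): max(-84.5, 0) = 0, max(-2, 0) = 0, max(44.2, 0) = 44.2
Node u (S = 150): V_u = 1/1.09·[0.7091·0.0000 + 0.2909·0.0000] = 0.0000
Node d (S = 84): V_d = 1/1.09·[0.7091·0.0000 + 0.2909·44.2000] = 11.7965
Node 0 (S = 120): V_0 = 1/1.09·[0.7091·0.0000 + 0.2909·11.7965] = 3.1484

$3.15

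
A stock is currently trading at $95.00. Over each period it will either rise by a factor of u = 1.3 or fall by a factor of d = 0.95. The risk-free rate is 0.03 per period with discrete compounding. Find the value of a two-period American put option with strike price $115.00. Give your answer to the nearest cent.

$20.00

Risk-neutral probability p = (1 + 0.03 − 0.95)/(1.3 − 0.95) = 0.0800/0.3500 = 0.2286
Terminal stock prices: S_uu = 160.6, S_ud = 117.3, S_dd = 85.74
Terminal payoffs (K − S): max(-45.55, 0) = 0, max(-2.325, 0) = 0, max(29.26, 0) = 29.26
Node u (S = 123.5): continuation = 1/1.03·[0.2286·0.0000 + 0.7714·0.0000] = 0.0000; exercise value = 0.0000 ≤ continuation, so V_u = 0.0000
Node d (S = 90.25): continuation = 1/1.03·[0.2286·0.0000 + 0.7714·29.2625] = 21.9164; exercise value = 24.7500 > continuation, so V_d = 24.7500 (exercise)
Node 0 (S = 95): continuation = 1/1.03·[0.2286·0.0000 + 0.7714·24.7500] = 18.5368; exercise value = 20.0000 > continuation, so V_0 = 20.0000 (exercise)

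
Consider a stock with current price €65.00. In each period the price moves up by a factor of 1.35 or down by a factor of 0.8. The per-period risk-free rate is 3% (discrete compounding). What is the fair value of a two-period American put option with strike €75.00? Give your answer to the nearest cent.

Risk-neutral probability p = (1 + 0.03 − 0.8)/(1.35 − 0.8) = 0.2300/0.5500 = 0.4182
Terminal stock prices: S_uu = 118.5, S_ud = 70.2, S_dd = 41.6
Terminal payoffs (K − S): max(-43.46, 0) = 0, max(4.8, 0) = 4.8, max(33.4, 0) = 33.4
Node u (S = 87.75): continuation = 1/1.03·[0.4182·0.0000 + 0.5818·4.8000] = 2.7114; exercise value = 0.0000 ≤ continuation, so V_u = 2.7114
Node d (S = 52): continuation = 1/1.03·[0.4182·4.8000 + 0.5818·33.4000] = 20.8155; exercise value = 23.0000 > continuation, so V_d = 23.0000 (exercise)
Node 0 (S = 65): continuation = 1/1.03·[0.4182·2.7114 + 0.5818·23.0000] = 14.0929; exercise value = 10.0000 ≤ continuation, so V_0 = 14.0929

€14.09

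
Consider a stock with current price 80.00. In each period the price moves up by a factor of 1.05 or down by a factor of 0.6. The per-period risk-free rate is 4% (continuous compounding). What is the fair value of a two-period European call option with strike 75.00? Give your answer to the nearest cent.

11.69

Risk-neutral probability p = (e^0.04 − 0.6)/(1.05 − 0.6) = 0.4408/0.4500 = 0.9796
Terminal stock prices: S_uu = 88.2, S_ud = 50.4, S_dd = 28.8
Terminal payoffs (S − K): max(13.2, 0) = 13.2, max(-24.6, 0) = 0, max(-46.2, 0) = 0
Node u (S = 84): V_u = e^(−0.04)·[0.9796·13.2000 + 0.0204·0.0000] = 12.4234
Node d (S = 48): V_d = e^(−0.04)·[0.9796·0.0000 + 0.0204·0.0000] = 0.0000
Node 0 (S = 80): V_0 = e^(−0.04)·[0.9796·12.4234 + 0.0204·0.0000] = 11.6926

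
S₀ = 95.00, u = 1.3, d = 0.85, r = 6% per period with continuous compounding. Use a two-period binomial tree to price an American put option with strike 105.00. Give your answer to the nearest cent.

Risk-neutral probability p = (e^0.06 − 0.85)/(1.3 − 0.85) = 0.2118/0.4500 = 0.4707
Terminal stock prices: S_uu = 160.6, S_ud = 105, S_dd = 68.64
Terminal payoffs (K − S): max(-55.55, 0) = 0, max(0.025, 0) = 0.025, max(36.36, 0) = 36.36
Node u (S = 123.5): continuation = e^(−0.06)·[0.4707·0.0000 + 0.5293·0.0250] = 0.0125; exercise value = 0.0000 ≤ continuation, so V_u = 0.0125
Node d (S = 80.75): continuation = e^(−0.06)·[0.4707·0.0250 + 0.5293·36.3625] = 18.1353; exercise value = 24.2500 > continuation, so V_d = 24.2500 (exercise)
Node 0 (S = 95): continuation = e^(−0.06)·[0.4707·0.0125 + 0.5293·24.2500] = 12.0925; exercise value = 10.0000 ≤ continuation, so V_0 = 12.0925

12.09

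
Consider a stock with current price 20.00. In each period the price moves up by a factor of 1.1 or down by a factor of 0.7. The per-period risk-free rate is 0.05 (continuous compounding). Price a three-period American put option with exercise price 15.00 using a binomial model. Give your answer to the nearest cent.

0.16

Risk-neutral probability p = (e^0.05 − 0.7)/(1.1 − 0.7) = 0.3513/0.4000 = 0.8782
Terminal stock prices: S_uuu = 26.62, S_uud = 16.94, S_udd = 10.78, S_ddd = 6.86
Terminal payoffs (K − S): max(-11.62, 0) = 0, max(-1.94, 0) = 0, max(4.22, 0) = 4.22, max(8.14, 0) = 8.14
Node uu (S = 24.2): continuation = e^(−0.05)·[0.8782·0.0000 + 0.1218·0.0000] = 0.0000; exercise value = 0.0000 ≤ continuation, so V_uu = 0.0000
Node ud (S = 15.4): continuation = e^(−0.05)·[0.8782·0.0000 + 0.1218·4.2200] = 0.4890; exercise value = 0.0000 ≤ continuation, so V_ud = 0.4890
Node dd (S = 9.8): continuation = e^(−0.05)·[0.8782·4.2200 + 0.1218·8.1400] = 4.4684; exercise value = 5.2000 > continuation, so V_dd = 5.2000 (exercise)
Node u (S = 22): continuation = e^(−0.05)·[0.8782·0.0000 + 0.1218·0.4890] = 0.0567; exercise value = 0.0000 ≤ continuation, so V_u = 0.0567
Node d (S = 14): continuation = e^(−0.05)·[0.8782·0.4890 + 0.1218·5.2000] = 1.0111; exercise value = 1.0000 ≤ continuation, so V_d = 1.0111
Node 0 (S = 20): continuation = e^(−0.05)·[0.8782·0.0567 + 0.1218·1.0111] = 0.1645; exercise value = 0.0000 ≤ continuation, so V_0 = 0.1645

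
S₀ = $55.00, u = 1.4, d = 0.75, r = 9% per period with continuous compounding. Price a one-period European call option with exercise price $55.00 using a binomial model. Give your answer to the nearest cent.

$10.65

Risk-neutral probability p = (e^0.09 − 0.75)/(1.4 − 0.75) = 0.3442/0.6500 = 0.5295
Terminal stock prices: S_u = 77, S_d = 41.25
Terminal payoffs (S − K): max(22, 0) = 22, max(-13.75, 0) = 0
Node 0 (S = 55): V_0 = e^(−0.09)·[0.5295·22.0000 + 0.4705·0.0000] = 10.6464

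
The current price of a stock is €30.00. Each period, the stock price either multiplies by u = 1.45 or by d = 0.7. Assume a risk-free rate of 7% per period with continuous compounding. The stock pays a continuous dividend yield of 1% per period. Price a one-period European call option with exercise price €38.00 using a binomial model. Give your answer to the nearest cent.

Per-period risk-free factor R = e^0.07 = 1.0725; dividend-adjusted growth = e^(0.07−0.01) = 1.0618.
Risk-neutral probability p = (1.0618 − 0.7)/(1.45 − 0.7) = 0.3618/0.7500 = 0.4824
Terminal stock prices: S_u = 43.5, S_d = 21
Terminal payoffs (S − K): max(5.5, 0) = 5.5, max(-17, 0) = 0
Node 0 (S = 30): V_0 = e^(−0.07)·[0.4824·5.5000 + 0.5176·0.0000] = 2.4741

€2.47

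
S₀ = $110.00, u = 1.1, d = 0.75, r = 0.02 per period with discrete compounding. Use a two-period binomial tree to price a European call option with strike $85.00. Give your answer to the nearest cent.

$29.46

Risk-neutral probability p = (1 + 0.02 − 0.75)/(1.1 − 0.75) = 0.2700/0.3500 = 0.7714
Terminal stock prices: S_uu = 133.1, S_ud = 90.75, S_dd = 61.88
Terminal payoffs (S − K): max(48.1, 0) = 48.1, max(5.75, 0) = 5.75, max(-23.12, 0) = 0
Node u (S = 121): V_u = 1/1.02·[0.7714·48.1000 + 0.2286·5.7500] = 37.6667
Node d (S = 82.5): V_d = 1/1.02·[0.7714·5.7500 + 0.2286·0.0000] = 4.3487
Node 0 (S = 110): V_0 = 1/1.02·[0.7714·37.6667 + 0.2286·4.3487] = 29.4619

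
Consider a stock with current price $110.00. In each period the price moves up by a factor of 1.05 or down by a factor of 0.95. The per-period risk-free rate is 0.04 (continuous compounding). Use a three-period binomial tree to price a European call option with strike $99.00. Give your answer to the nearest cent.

Risk-neutral probability p = (e^0.04 − 0.95)/(1.05 − 0.95) = 0.0908/0.1000 = 0.9081
Terminal stock prices: S_uuu = 127.3, S_uud = 115.2, S_udd = 104.2, S_ddd = 94.31
Terminal payoffs (S − K): max(28.34, 0) = 28.34, max(16.21, 0) = 16.21, max(5.239, 0) = 5.239, max(-4.689, 0) = 0
Node uu (S = 121.3): V_uu = e^(−0.04)·[0.9081·28.3388 + 0.0919·16.2113] = 26.1568
Node ud (S = 109.7): V_ud = e^(−0.04)·[0.9081·16.2113 + 0.0919·5.2387] = 14.6068
Node dd (S = 99.27): V_dd = e^(−0.04)·[0.9081·5.2387 + 0.0919·0.0000] = 4.5708
Node u (S = 115.5): V_u = e^(−0.04)·[0.9081·26.1568 + 0.0919·14.6068] = 24.1115
Node d (S = 104.5): V_d = e^(−0.04)·[0.9081·14.6068 + 0.0919·4.5708] = 13.1480
Node 0 (S = 110): V_0 = e^(−0.04)·[0.9081·24.1115 + 0.0919·13.1480] = 22.1981

$22.20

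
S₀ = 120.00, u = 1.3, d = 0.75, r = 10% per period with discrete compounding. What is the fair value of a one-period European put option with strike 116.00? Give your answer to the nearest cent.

Risk-neutral probability p = (1 + 0.1 − 0.75)/(1.3 − 0.75) = 0.3500/0.5500 = 0.6364
Terminal stock prices: S_u = 156, S_d = 90
Terminal payoffs (K − S): max(-40, 0) = 0, max(26, 0) = 26
Node 0 (S = 120): V_0 = 1/1.1·[0.6364·0.0000 + 0.3636·26.0000] = 8.5950

8.60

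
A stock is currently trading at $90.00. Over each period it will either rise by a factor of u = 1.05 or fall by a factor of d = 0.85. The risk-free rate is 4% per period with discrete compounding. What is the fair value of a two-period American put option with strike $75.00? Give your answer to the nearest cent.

Risk-neutral probability p = (1 + 0.04 − 0.85)/(1.05 − 0.85) = 0.1900/0.2000 = 0.9500
Terminal stock prices: S_uu = 99.23, S_ud = 80.33, S_dd = 65.02
Terminal payoffs (K − S): max(-24.23, 0) = 0, max(-5.325, 0) = 0, max(9.975, 0) = 9.975
Node u (S = 94.5): continuation = 1/1.04·[0.9500·0.0000 + 0.0500·0.0000] = 0.0000; exercise value = 0.0000 ≤ continuation, so V_u = 0.0000
Node d (S = 76.5): continuation = 1/1.04·[0.9500·0.0000 + 0.0500·9.9750] = 0.4796; exercise value = 0.0000 ≤ continuation, so V_d = 0.4796
Node 0 (S = 90): continuation = 1/1.04·[0.9500·0.0000 + 0.0500·0.4796] = 0.0231; exercise value = 0.0000 ≤ continuation, so V_0 = 0.0231

$0.02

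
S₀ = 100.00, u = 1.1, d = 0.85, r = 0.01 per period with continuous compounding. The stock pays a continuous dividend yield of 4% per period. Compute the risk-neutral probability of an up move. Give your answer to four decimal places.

p = 0.4818

Per-period risk-free factor R = e^0.01 = 1.0101; dividend-adjusted growth = e^(0.01−0.04) = 0.9704.
Risk-neutral probability p = (0.9704 − 0.85)/(1.1 − 0.85) = 0.1204/0.2500 = 0.4818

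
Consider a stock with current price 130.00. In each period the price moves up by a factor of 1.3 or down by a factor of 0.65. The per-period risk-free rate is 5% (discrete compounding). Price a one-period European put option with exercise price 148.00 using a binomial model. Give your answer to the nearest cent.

23.26

Risk-neutral probability p = (1 + 0.05 − 0.65)/(1.3 − 0.65) = 0.4000/0.6500 = 0.6154
Terminal stock prices: S_u = 169, S_d = 84.5
Terminal payoffs (K − S): max(-21, 0) = 0, max(63.5, 0) = 63.5
Node 0 (S = 130): V_0 = 1/1.05·[0.6154·0.0000 + 0.3846·63.5000] = 23.2601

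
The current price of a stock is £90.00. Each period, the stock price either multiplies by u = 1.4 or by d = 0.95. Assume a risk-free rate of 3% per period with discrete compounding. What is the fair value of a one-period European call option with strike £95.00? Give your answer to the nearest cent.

Risk-neutral probability p = (1 + 0.03 − 0.95)/(1.4 − 0.95) = 0.0800/0.4500 = 0.1778
Terminal stock prices: S_u = 126, S_d = 85.5
Terminal payoffs (S − K): max(31, 0) = 31, max(-9.5, 0) = 0
Node 0 (S = 90): V_0 = 1/1.03·[0.1778·31.0000 + 0.8222·0.0000] = 5.3506

£5.35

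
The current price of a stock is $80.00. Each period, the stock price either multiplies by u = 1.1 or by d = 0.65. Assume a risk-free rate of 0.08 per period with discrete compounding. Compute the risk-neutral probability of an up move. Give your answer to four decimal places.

Risk-neutral probability p = (1 + 0.08 − 0.65)/(1.1 − 0.65) = 0.4300/0.4500 = 0.9556

p = 0.9556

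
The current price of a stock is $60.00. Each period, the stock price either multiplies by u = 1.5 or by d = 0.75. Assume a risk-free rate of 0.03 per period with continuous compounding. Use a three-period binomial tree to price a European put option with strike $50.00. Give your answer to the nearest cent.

Risk-neutral probability p = (e^0.03 − 0.75)/(1.5 − 0.75) = 0.2805/0.7500 = 0.3739
Terminal stock prices: S_uuu = 202.5, S_uud = 101.2, S_udd = 50.62, S_ddd = 25.31
Terminal payoffs (K − S): max(-152.5, 0) = 0, max(-51.25, 0) = 0, max(-0.625, 0) = 0, max(24.69, 0) = 24.69
Node uu (S = 135): V_uu = e^(−0.03)·[0.3739·0.0000 + 0.6261·0.0000] = 0.0000
Node ud (S = 67.5): V_ud = e^(−0.03)·[0.3739·0.0000 + 0.6261·0.0000] = 0.0000
Node dd (S = 33.75): V_dd = e^(−0.03)·[0.3739·0.0000 + 0.6261·24.6875] = 14.9991
Node u (S = 90): V_u = e^(−0.03)·[0.3739·0.0000 + 0.6261·0.0000] = 0.0000
Node d (S = 45): V_d = e^(−0.03)·[0.3739·0.0000 + 0.6261·14.9991] = 9.1128
Node 0 (S = 60): V_0 = e^(−0.03)·[0.3739·0.0000 + 0.6261·9.1128] = 5.5366

$5.54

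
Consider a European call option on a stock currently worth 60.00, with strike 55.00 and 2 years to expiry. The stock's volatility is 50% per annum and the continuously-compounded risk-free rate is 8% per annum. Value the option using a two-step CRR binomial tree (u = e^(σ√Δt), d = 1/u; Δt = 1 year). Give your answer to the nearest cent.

21.39

CRR parameters: u = e^(σ√Δt) = e^(0.5·√1) = 1.6487, d = 1/u = 0.6065
Per-period rate: rΔt = 0.08·1 = 0.08, so R = e^0.08 = 1.0833
Risk-neutral probability p = (e^0.08 − 0.6065)/(1.6487 − 0.6065) = 0.4768/1.0422 = 0.4575
Terminal stock prices: S_uu = 163.1, S_ud = 60, S_dd = 22.07
Terminal payoffs (S − K): max(108.1, 0) = 108.1, max(5, 0) = 5, max(-32.93, 0) = 0
Node u (S = 98.92): V_u = e^(−0.08)·[0.4575·108.0969 + 0.5425·5.0000] = 48.1519
Node d (S = 36.39): V_d = e^(−0.08)·[0.4575·5.0000 + 0.5425·0.0000] = 2.1114
Node 0 (S = 60): V_0 = e^(−0.08)·[0.4575·48.1519 + 0.5425·2.1114] = 21.3913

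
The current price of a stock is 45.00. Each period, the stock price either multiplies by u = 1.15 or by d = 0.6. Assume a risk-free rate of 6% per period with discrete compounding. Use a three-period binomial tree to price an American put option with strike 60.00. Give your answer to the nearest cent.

Risk-neutral probability p = (1 + 0.06 − 0.6)/(1.15 − 0.6) = 0.4600/0.5500 = 0.8364
Terminal stock prices: S_uuu = 68.44, S_uud = 35.71, S_udd = 18.63, S_ddd = 9.72
Terminal payoffs (K − S): max(-8.439, 0) = 0, max(24.29, 0) = 24.29, max(41.37, 0) = 41.37, max(50.28, 0) = 50.28
Node uu (S = 59.51): continuation = 1/1.06·[0.8364·0.0000 + 0.1636·24.2925] = 3.7501; exercise value = 0.4875 ≤ continuation, so V_uu = 3.7501
Node ud (S = 31.05): continuation = 1/1.06·[0.8364·24.2925 + 0.1636·41.3700] = 25.5538; exercise value = 28.9500 > continuation, so V_ud = 28.9500 (exercise)
Node dd (S = 16.2): continuation = 1/1.06·[0.8364·41.3700 + 0.1636·50.2800] = 40.4038; exercise value = 43.8000 > continuation, so V_dd = 43.8000 (exercise)
Node u (S = 51.75): continuation = 1/1.06·[0.8364·3.7501 + 0.1636·28.9500] = 7.4281; exercise value = 8.2500 > continuation, so V_u = 8.2500 (exercise)
Node d (S = 27): continuation = 1/1.06·[0.8364·28.9500 + 0.1636·43.8000] = 29.6038; exercise value = 33.0000 > continuation, so V_d = 33.0000 (exercise)
Node 0 (S = 45): continuation = 1/1.06·[0.8364·8.2500 + 0.1636·33.0000] = 11.6038; exercise value = 15.0000 > continuation, so V_0 = 15.0000 (exercise)

15.00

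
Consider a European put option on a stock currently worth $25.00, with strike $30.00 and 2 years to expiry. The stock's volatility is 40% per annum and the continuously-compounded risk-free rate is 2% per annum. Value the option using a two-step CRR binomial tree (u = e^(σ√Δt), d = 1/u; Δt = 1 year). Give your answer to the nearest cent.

CRR parameters: u = e^(σ√Δt) = e^(0.4·√1) = 1.4918, d = 1/u = 0.6703
Per-period rate: rΔt = 0.02·1 = 0.02, so R = e^0.02 = 1.0202
Risk-neutral probability p = (e^0.02 − 0.6703)/(1.4918 − 0.6703) = 0.3499/0.8215 = 0.4259
Terminal stock prices: S_uu = 55.64, S_ud = 25, S_dd = 11.23
Terminal payoffs (K − S): max(-25.64, 0) = 0, max(5, 0) = 5, max(18.77, 0) = 18.77
Node u (S = 37.3): V_u = e^(−0.02)·[0.4259·0.0000 + 0.5741·5.0000] = 2.8136
Node d (S = 16.76): V_d = e^(−0.02)·[0.4259·5.0000 + 0.5741·18.7668] = 12.6480
Node 0 (S = 25): V_0 = e^(−0.02)·[0.4259·2.8136 + 0.5741·12.6480] = 8.2920

$8.29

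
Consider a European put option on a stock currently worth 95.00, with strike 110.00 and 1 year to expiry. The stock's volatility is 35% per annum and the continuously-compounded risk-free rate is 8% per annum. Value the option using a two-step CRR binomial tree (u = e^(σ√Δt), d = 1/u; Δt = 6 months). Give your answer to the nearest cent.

CRR parameters: u = e^(σ√Δt) = e^(0.35·√0.5) = 1.2808, d = 1/u = 0.7808
Per-period rate: rΔt = 0.08·0.5 = 0.04, so R = e^0.04 = 1.0408
Risk-neutral probability p = (e^0.04 − 0.7808)/(1.2808 − 0.7808) = 0.2601/0.5000 = 0.5201
Terminal stock prices: S_uu = 155.8, S_ud = 95, S_dd = 57.91
Terminal payoffs (K − S): max(-45.84, 0) = 0, max(15, 0) = 15, max(52.09, 0) = 52.09
Node u (S = 121.7): V_u = e^(−0.04)·[0.5201·0.0000 + 0.4799·15.0000] = 6.9169
Node d (S = 74.17): V_d = e^(−0.04)·[0.5201·15.0000 + 0.4799·52.0893] = 31.5146
Node 0 (S = 95): V_0 = e^(−0.04)·[0.5201·6.9169 + 0.4799·31.5146] = 17.9883

17.99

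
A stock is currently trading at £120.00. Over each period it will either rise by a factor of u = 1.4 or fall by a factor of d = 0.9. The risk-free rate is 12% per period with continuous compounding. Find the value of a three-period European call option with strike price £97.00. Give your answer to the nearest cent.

£53.40

Risk-neutral probability p = (e^0.12 − 0.9)/(1.4 − 0.9) = 0.2275/0.5000 = 0.4550
Terminal stock prices: S_uuu = 329.3, S_uud = 211.7, S_udd = 136.1, S_ddd = 87.48
Terminal payoffs (S − K): max(232.3, 0) = 232.3, max(114.7, 0) = 114.7, max(39.08, 0) = 39.08, max(-9.52, 0) = 0
Node uu (S = 235.2): V_uu = e^(−0.12)·[0.4550·232.2800 + 0.5450·114.6800] = 149.1687
Node ud (S = 151.2): V_ud = e^(−0.12)·[0.4550·114.6800 + 0.5450·39.0800] = 65.1687
Node dd (S = 97.2): V_dd = e^(−0.12)·[0.4550·39.0800 + 0.5450·0.0000] = 15.7705
Node u (S = 168): V_u = e^(−0.12)·[0.4550·149.1687 + 0.5450·65.1687] = 91.6971
Node d (S = 108): V_d = e^(−0.12)·[0.4550·65.1687 + 0.5450·15.7705] = 33.9215
Node 0 (S = 120): V_0 = e^(−0.12)·[0.4550·91.6971 + 0.5450·33.9215] = 53.4006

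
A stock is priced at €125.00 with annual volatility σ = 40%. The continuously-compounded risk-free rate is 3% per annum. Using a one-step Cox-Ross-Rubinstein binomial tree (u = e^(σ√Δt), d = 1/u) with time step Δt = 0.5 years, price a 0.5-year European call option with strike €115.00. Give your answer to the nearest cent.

CRR parameters: u = e^(σ√Δt) = e^(0.4·√0.5) = 1.3269, d = 1/u = 0.7536
Per-period rate: rΔt = 0.03·0.5 = 0.015, so R = e^0.015 = 1.0151
Risk-neutral probability p = (e^0.015 − 0.7536)/(1.3269 − 0.7536) = 0.2615/0.5733 = 0.4561
Terminal stock prices: S_u = 165.9, S_d = 94.2
Terminal payoffs (S − K): max(50.86, 0) = 50.86, max(-20.8, 0) = 0
Node 0 (S = 125): V_0 = e^(−0.015)·[0.4561·50.8621 + 0.5439·0.0000] = 22.8538

€22.85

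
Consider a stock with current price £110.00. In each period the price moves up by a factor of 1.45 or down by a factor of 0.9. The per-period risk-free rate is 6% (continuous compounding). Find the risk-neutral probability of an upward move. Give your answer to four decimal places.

p = 0.2942

Risk-neutral probability p = (e^0.06 − 0.9)/(1.45 − 0.9) = 0.1618/0.5500 = 0.2942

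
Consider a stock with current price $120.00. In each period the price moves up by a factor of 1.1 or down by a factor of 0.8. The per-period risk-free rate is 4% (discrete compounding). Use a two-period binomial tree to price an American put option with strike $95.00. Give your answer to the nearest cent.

$0.67

Risk-neutral probability p = (1 + 0.04 − 0.8)/(1.1 − 0.8) = 0.2400/0.3000 = 0.8000
Terminal stock prices: S_uu = 145.2, S_ud = 105.6, S_dd = 76.8
Terminal payoffs (K − S): max(-50.2, 0) = 0, max(-10.6, 0) = 0, max(18.2, 0) = 18.2
Node u (S = 132): continuation = 1/1.04·[0.8000·0.0000 + 0.2000·0.0000] = 0.0000; exercise value = 0.0000 ≤ continuation, so V_u = 0.0000
Node d (S = 96): continuation = 1/1.04·[0.8000·0.0000 + 0.2000·18.2000] = 3.5000; exercise value = 0.0000 ≤ continuation, so V_d = 3.5000
Node 0 (S = 120): continuation = 1/1.04·[0.8000·0.0000 + 0.2000·3.5000] = 0.6731; exercise value = 0.0000 ≤ continuation, so V_0 = 0.6731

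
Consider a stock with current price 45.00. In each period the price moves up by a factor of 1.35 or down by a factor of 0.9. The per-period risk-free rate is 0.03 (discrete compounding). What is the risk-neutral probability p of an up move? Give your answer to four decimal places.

Risk-neutral probability p = (1 + 0.03 − 0.9)/(1.35 − 0.9) = 0.1300/0.4500 = 0.2889

p = 0.2889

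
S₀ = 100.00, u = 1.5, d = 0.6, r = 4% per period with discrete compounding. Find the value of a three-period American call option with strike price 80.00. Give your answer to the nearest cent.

44.67

Risk-neutral probability p = (1 + 0.04 − 0.6)/(1.5 − 0.6) = 0.4400/0.9000 = 0.4889
Terminal stock prices: S_uuu = 337.5, S_uud = 135, S_udd = 54, S_ddd = 21.6
Terminal payoffs (S − K): max(257.5, 0) = 257.5, max(55, 0) = 55, max(-26, 0) = 0, max(-58.4, 0) = 0
Node uu (S = 225): continuation = 1/1.04·[0.4889·257.5000 + 0.5111·55.0000] = 148.0769; exercise value = 145.0000 ≤ continuation, so V_uu = 148.0769
Node ud (S = 90): continuation = 1/1.04·[0.4889·55.0000 + 0.5111·0.0000] = 25.8547; exercise value = 10.0000 ≤ continuation, so V_ud = 25.8547
Node dd (S = 36): continuation = 1/1.04·[0.4889·0.0000 + 0.5111·0.0000] = 0.0000; exercise value = 0.0000 ≤ continuation, so V_dd = 0.0000
Node u (S = 150): continuation = 1/1.04·[0.4889·148.0769 + 0.5111·25.8547] = 82.3152; exercise value = 70.0000 ≤ continuation, so V_u = 82.3152
Node d (S = 60): continuation = 1/1.04·[0.4889·25.8547 + 0.5111·0.0000] = 12.1539; exercise value = 0.0000 ≤ continuation, so V_d = 12.1539
Node 0 (S = 100): continuation = 1/1.04·[0.4889·82.3152 + 0.5111·12.1539] = 44.6683; exercise value = 20.0000 ≤ continuation, so V_0 = 44.6683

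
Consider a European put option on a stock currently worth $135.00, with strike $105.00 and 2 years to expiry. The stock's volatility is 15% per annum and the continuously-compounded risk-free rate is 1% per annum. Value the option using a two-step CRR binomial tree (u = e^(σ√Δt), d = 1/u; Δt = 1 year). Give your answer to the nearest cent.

$1.24

CRR parameters: u = e^(σ√Δt) = e^(0.15·√1) = 1.1618, d = 1/u = 0.8607
Per-period rate: rΔt = 0.01·1 = 0.01, so R = e^0.01 = 1.0101
Risk-neutral probability p = (e^0.01 − 0.8607)/(1.1618 − 0.8607) = 0.1493/0.3011 = 0.4959
Terminal stock prices: S_uu = 182.2, S_ud = 135, S_dd = 100
Terminal payoffs (K − S): max(-77.23, 0) = 0, max(-30, 0) = 0, max(4.99, 0) = 4.99
Node u (S = 156.8): V_u = e^(−0.01)·[0.4959·0.0000 + 0.5041·0.0000] = 0.0000
Node d (S = 116.2): V_d = e^(−0.01)·[0.4959·0.0000 + 0.5041·4.9895] = 2.4900
Node 0 (S = 135): V_0 = e^(−0.01)·[0.4959·0.0000 + 0.5041·2.4900] = 1.2426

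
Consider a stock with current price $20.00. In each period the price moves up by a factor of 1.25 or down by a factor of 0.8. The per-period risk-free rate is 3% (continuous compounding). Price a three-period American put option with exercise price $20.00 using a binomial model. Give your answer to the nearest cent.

$2.51

Risk-neutral probability p = (e^0.03 − 0.8)/(1.25 − 0.8) = 0.2305/0.4500 = 0.5121
Terminal stock prices: S_uuu = 39.06, S_uud = 25, S_udd = 16, S_ddd = 10.24
Terminal payoffs (K − S): max(-19.06, 0) = 0, max(-5, 0) = 0, max(4, 0) = 4, max(9.76, 0) = 9.76
Node uu (S = 31.25): continuation = e^(−0.03)·[0.5121·0.0000 + 0.4879·0.0000] = 0.0000; exercise value = 0.0000 ≤ continuation, so V_uu = 0.0000
Node ud (S = 20): continuation = e^(−0.03)·[0.5121·0.0000 + 0.4879·4.0000] = 1.8938; exercise value = 0.0000 ≤ continuation, so V_ud = 1.8938
Node dd (S = 12.8): continuation = e^(−0.03)·[0.5121·4.0000 + 0.4879·9.7600] = 6.6089; exercise value = 7.2000 > continuation, so V_dd = 7.2000 (exercise)
Node u (S = 25): continuation = e^(−0.03)·[0.5121·0.0000 + 0.4879·1.8938] = 0.8967; exercise value = 0.0000 ≤ continuation, so V_u = 0.8967
Node d (S = 16): continuation = e^(−0.03)·[0.5121·1.8938 + 0.4879·7.2000] = 4.3501; exercise value = 4.0000 ≤ continuation, so V_d = 4.3501
Node 0 (S = 20): continuation = e^(−0.03)·[0.5121·0.8967 + 0.4879·4.3501] = 2.5052; exercise value = 0.0000 ≤ continuation, so V_0 = 2.5052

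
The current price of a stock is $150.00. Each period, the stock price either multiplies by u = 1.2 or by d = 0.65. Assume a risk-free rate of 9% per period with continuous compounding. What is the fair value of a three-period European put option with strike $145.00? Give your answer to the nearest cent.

Risk-neutral probability p = (e^0.09 − 0.65)/(1.2 − 0.65) = 0.4442/0.5500 = 0.8076
Terminal stock prices: S_uuu = 259.2, S_uud = 140.4, S_udd = 76.05, S_ddd = 41.19
Terminal payoffs (K − S): max(-114.2, 0) = 0, max(4.6, 0) = 4.6, max(68.95, 0) = 68.95, max(103.8, 0) = 103.8
Node uu (S = 216): V_uu = e^(−0.09)·[0.8076·0.0000 + 0.1924·4.6000] = 0.8089
Node ud (S = 117): V_ud = e^(−0.09)·[0.8076·4.6000 + 0.1924·68.9500] = 15.5200
Node dd (S = 63.38): V_dd = e^(−0.09)·[0.8076·68.9500 + 0.1924·103.8063] = 69.1450
Node u (S = 180): V_u = e^(−0.09)·[0.8076·0.8089 + 0.1924·15.5200] = 3.3262
Node d (S = 97.5): V_d = e^(−0.09)·[0.8076·15.5200 + 0.1924·69.1450] = 23.6142
Node 0 (S = 150): V_0 = e^(−0.09)·[0.8076·3.3262 + 0.1924·23.6142] = 6.6076

$6.61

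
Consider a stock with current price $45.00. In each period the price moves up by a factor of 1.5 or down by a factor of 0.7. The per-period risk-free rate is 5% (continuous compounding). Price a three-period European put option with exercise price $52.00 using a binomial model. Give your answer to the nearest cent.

Risk-neutral probability p = (e^0.05 − 0.7)/(1.5 − 0.7) = 0.3513/0.8000 = 0.4391
Terminal stock prices: S_uuu = 151.9, S_uud = 70.88, S_udd = 33.07, S_ddd = 15.43
Terminal payoffs (K − S): max(-99.88, 0) = 0, max(-18.88, 0) = 0, max(18.93, 0) = 18.93, max(36.57, 0) = 36.57
Node uu (S = 101.2): V_uu = e^(−0.05)·[0.4391·0.0000 + 0.5609·0.0000] = 0.0000
Node ud (S = 47.25): V_ud = e^(−0.05)·[0.4391·0.0000 + 0.5609·18.9250] = 10.0975
Node dd (S = 22.05): V_dd = e^(−0.05)·[0.4391·18.9250 + 0.5609·36.5650] = 27.4139
Node u (S = 67.5): V_u = e^(−0.05)·[0.4391·0.0000 + 0.5609·10.0975] = 5.3876
Node d (S = 31.5): V_d = e^(−0.05)·[0.4391·10.0975 + 0.5609·27.4139] = 18.8443
Node 0 (S = 45): V_0 = e^(−0.05)·[0.4391·5.3876 + 0.5609·18.8443] = 12.3047

$12.30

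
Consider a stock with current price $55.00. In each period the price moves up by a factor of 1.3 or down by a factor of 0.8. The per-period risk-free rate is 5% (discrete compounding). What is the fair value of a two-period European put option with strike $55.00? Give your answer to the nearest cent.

$4.49

Risk-neutral probability p = (1 + 0.05 − 0.8)/(1.3 − 0.8) = 0.2500/0.5000 = 0.5000
Terminal stock prices: S_uu = 92.95, S_ud = 57.2, S_dd = 35.2
Terminal payoffs (K − S): max(-37.95, 0) = 0, max(-2.2, 0) = 0, max(19.8, 0) = 19.8
Node u (S = 71.5): V_u = 1/1.05·[0.5000·0.0000 + 0.5000·0.0000] = 0.0000
Node d (S = 44): V_d = 1/1.05·[0.5000·0.0000 + 0.5000·19.8000] = 9.4286
Node 0 (S = 55): V_0 = 1/1.05·[0.5000·0.0000 + 0.5000·9.4286] = 4.4898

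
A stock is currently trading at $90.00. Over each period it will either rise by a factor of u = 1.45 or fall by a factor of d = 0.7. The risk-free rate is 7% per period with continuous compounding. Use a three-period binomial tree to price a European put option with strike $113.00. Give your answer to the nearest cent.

$23.50

Risk-neutral probability p = (e^0.07 − 0.7)/(1.45 − 0.7) = 0.3725/0.7500 = 0.4967
Terminal stock prices: S_uuu = 274.4, S_uud = 132.5, S_udd = 63.94, S_ddd = 30.87
Terminal payoffs (K − S): max(-161.4, 0) = 0, max(-19.46, 0) = 0, max(49.06, 0) = 49.06, max(82.13, 0) = 82.13
Node uu (S = 189.2): V_uu = e^(−0.07)·[0.4967·0.0000 + 0.5033·0.0000] = 0.0000
Node ud (S = 91.35): V_ud = e^(−0.07)·[0.4967·0.0000 + 0.5033·49.0550] = 23.0213
Node dd (S = 44.1): V_dd = e^(−0.07)·[0.4967·49.0550 + 0.5033·82.1300] = 61.2605
Node u (S = 130.5): V_u = e^(−0.07)·[0.4967·0.0000 + 0.5033·23.0213] = 10.8038
Node d (S = 63): V_d = e^(−0.07)·[0.4967·23.0213 + 0.5033·61.2605] = 39.4104
Node 0 (S = 90): V_0 = e^(−0.07)·[0.4967·10.8038 + 0.5033·39.4104] = 23.4983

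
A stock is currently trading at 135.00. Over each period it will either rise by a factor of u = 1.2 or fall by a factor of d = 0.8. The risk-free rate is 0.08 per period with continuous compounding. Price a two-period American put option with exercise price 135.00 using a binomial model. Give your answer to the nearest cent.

8.22

Risk-neutral probability p = (e^0.08 − 0.8)/(1.2 − 0.8) = 0.2833/0.4000 = 0.7082
Terminal stock prices: S_uu = 194.4, S_ud = 129.6, S_dd = 86.4
Terminal payoffs (K − S): max(-59.4, 0) = 0, max(5.4, 0) = 5.4, max(48.6, 0) = 48.6
Node u (S = 162): continuation = e^(−0.08)·[0.7082·0.0000 + 0.2918·5.4000] = 1.4545; exercise value = 0.0000 ≤ continuation, so V_u = 1.4545
Node d (S = 108): continuation = e^(−0.08)·[0.7082·5.4000 + 0.2918·48.6000] = 16.6207; exercise value = 27.0000 > continuation, so V_d = 27.0000 (exercise)
Node 0 (S = 135): continuation = e^(−0.08)·[0.7082·1.4545 + 0.2918·27.0000] = 8.2233; exercise value = 0.0000 ≤ continuation, so V_0 = 8.2233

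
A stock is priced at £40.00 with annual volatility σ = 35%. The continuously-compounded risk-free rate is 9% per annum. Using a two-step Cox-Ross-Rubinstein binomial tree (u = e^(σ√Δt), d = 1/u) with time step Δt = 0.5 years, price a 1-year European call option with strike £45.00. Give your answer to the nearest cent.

£5.30

CRR parameters: u = e^(σ√Δt) = e^(0.35·√0.5) = 1.2808, d = 1/u = 0.7808
Per-period rate: rΔt = 0.09·0.5 = 0.045, so R = e^0.045 = 1.0460
Risk-neutral probability p = (e^0.045 − 0.7808)/(1.2808 − 0.7808) = 0.2653/0.5000 = 0.5305
Terminal stock prices: S_uu = 65.62, S_ud = 40, S_dd = 24.38
Terminal payoffs (S − K): max(20.62, 0) = 20.62, max(-5, 0) = 0, max(-20.62, 0) = 0
Node u (S = 51.23): V_u = e^(−0.045)·[0.5305·20.6183 + 0.4695·0.0000] = 10.4565
Node d (S = 31.23): V_d = e^(−0.045)·[0.5305·0.0000 + 0.4695·0.0000] = 0.0000
Node 0 (S = 40): V_0 = e^(−0.045)·[0.5305·10.4565 + 0.4695·0.0000] = 5.3030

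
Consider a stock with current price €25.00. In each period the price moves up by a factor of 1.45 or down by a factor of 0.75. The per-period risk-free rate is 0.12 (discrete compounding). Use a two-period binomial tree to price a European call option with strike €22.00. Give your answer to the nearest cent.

€8.87

Risk-neutral probability p = (1 + 0.12 − 0.75)/(1.45 − 0.75) = 0.3700/0.7000 = 0.5286
Terminal stock prices: S_uu = 52.56, S_ud = 27.19, S_dd = 14.06
Terminal payoffs (S − K): max(30.56, 0) = 30.56, max(5.188, 0) = 5.188, max(-7.938, 0) = 0
Node u (S = 36.25): V_u = 1/1.12·[0.5286·30.5625 + 0.4714·5.1875] = 16.6071
Node d (S = 18.75): V_d = 1/1.12·[0.5286·5.1875 + 0.4714·0.0000] = 2.4482
Node 0 (S = 25): V_0 = 1/1.12·[0.5286·16.6071 + 0.4714·2.4482] = 8.8680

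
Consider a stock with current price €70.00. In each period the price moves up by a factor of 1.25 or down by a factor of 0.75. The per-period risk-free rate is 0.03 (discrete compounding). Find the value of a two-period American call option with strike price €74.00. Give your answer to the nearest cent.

€10.46

Risk-neutral probability p = (1 + 0.03 − 0.75)/(1.25 − 0.75) = 0.2800/0.5000 = 0.5600
Terminal stock prices: S_uu = 109.4, S_ud = 65.62, S_dd = 39.38
Terminal payoffs (S − K): max(35.38, 0) = 35.38, max(-8.375, 0) = 0, max(-34.62, 0) = 0
Node u (S = 87.5): continuation = 1/1.03·[0.5600·35.3750 + 0.4400·0.0000] = 19.2330; exercise value = 13.5000 ≤ continuation, so V_u = 19.2330
Node d (S = 52.5): continuation = 1/1.03·[0.5600·0.0000 + 0.4400·0.0000] = 0.0000; exercise value = 0.0000 ≤ continuation, so V_d = 0.0000
Node 0 (S = 70): continuation = 1/1.03·[0.5600·19.2330 + 0.4400·0.0000] = 10.4568; exercise value = 0.0000 ≤ continuation, so V_0 = 10.4568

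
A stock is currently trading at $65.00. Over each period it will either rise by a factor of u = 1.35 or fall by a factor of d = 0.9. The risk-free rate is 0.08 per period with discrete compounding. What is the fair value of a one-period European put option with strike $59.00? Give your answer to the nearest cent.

Risk-neutral probability p = (1 + 0.08 − 0.9)/(1.35 − 0.9) = 0.1800/0.4500 = 0.4000
Terminal stock prices: S_u = 87.75, S_d = 58.5
Terminal payoffs (K − S): max(-28.75, 0) = 0, max(0.5, 0) = 0.5
Node 0 (S = 65): V_0 = 1/1.08·[0.4000·0.0000 + 0.6000·0.5000] = 0.2778

$0.28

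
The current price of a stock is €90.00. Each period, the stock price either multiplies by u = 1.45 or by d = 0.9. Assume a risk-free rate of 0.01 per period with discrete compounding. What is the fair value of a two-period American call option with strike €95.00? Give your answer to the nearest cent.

Risk-neutral probability p = (1 + 0.01 − 0.9)/(1.45 − 0.9) = 0.1100/0.5500 = 0.2000
Terminal stock prices: S_uu = 189.2, S_ud = 117.5, S_dd = 72.9
Terminal payoffs (S − K): max(94.22, 0) = 94.22, max(22.45, 0) = 22.45, max(-22.1, 0) = 0
Node u (S = 130.5): continuation = 1/1.01·[0.2000·94.2250 + 0.8000·22.4500] = 36.4406; exercise value = 35.5000 ≤ continuation, so V_u = 36.4406
Node d (S = 81): continuation = 1/1.01·[0.2000·22.4500 + 0.8000·0.0000] = 4.4455; exercise value = 0.0000 ≤ continuation, so V_d = 4.4455
Node 0 (S = 90): continuation = 1/1.01·[0.2000·36.4406 + 0.8000·4.4455] = 10.7372; exercise value = 0.0000 ≤ continuation, so V_0 = 10.7372

€10.74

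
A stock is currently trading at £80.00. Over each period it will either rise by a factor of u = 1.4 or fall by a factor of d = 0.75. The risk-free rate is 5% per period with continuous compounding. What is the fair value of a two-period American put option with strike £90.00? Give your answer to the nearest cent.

£16.66

Risk-neutral probability p = (e^0.05 − 0.75)/(1.4 − 0.75) = 0.3013/0.6500 = 0.4635
Terminal stock prices: S_uu = 156.8, S_ud = 84, S_dd = 45
Terminal payoffs (K − S): max(-66.8, 0) = 0, max(6, 0) = 6, max(45, 0) = 45
Node u (S = 112): continuation = e^(−0.05)·[0.4635·0.0000 + 0.5365·6.0000] = 3.0620; exercise value = 0.0000 ≤ continuation, so V_u = 3.0620
Node d (S = 60): continuation = e^(−0.05)·[0.4635·6.0000 + 0.5365·45.0000] = 25.6106; exercise value = 30.0000 > continuation, so V_d = 30.0000 (exercise)
Node 0 (S = 80): continuation = e^(−0.05)·[0.4635·3.0620 + 0.5365·30.0000] = 16.6602; exercise value = 10.0000 ≤ continuation, so V_0 = 16.6602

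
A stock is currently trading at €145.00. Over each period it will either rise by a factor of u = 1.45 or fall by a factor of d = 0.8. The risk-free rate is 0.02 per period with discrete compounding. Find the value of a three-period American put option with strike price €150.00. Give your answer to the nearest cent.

Risk-neutral probability p = (1 + 0.02 − 0.8)/(1.45 − 0.8) = 0.2200/0.6500 = 0.3385
Terminal stock prices: S_uuu = 442.1, S_uud = 243.9, S_udd = 134.6, S_ddd = 74.24
Terminal payoffs (K − S): max(-292.1, 0) = 0, max(-93.89, 0) = 0, max(15.44, 0) = 15.44, max(75.76, 0) = 75.76
Node uu (S = 304.9): continuation = 1/1.02·[0.3385·0.0000 + 0.6615·0.0000] = 0.0000; exercise value = 0.0000 ≤ continuation, so V_uu = 0.0000
Node ud (S = 168.2): continuation = 1/1.02·[0.3385·0.0000 + 0.6615·15.4400] = 10.0139; exercise value = 0.0000 ≤ continuation, so V_ud = 10.0139
Node dd (S = 92.8): continuation = 1/1.02·[0.3385·15.4400 + 0.6615·75.7600] = 54.2588; exercise value = 57.2000 > continuation, so V_dd = 57.2000 (exercise)
Node u (S = 210.2): continuation = 1/1.02·[0.3385·0.0000 + 0.6615·10.0139] = 6.4947; exercise value = 0.0000 ≤ continuation, so V_u = 6.4947
Node d (S = 116): continuation = 1/1.02·[0.3385·10.0139 + 0.6615·57.2000] = 40.4209; exercise value = 34.0000 ≤ continuation, so V_d = 40.4209
Node 0 (S = 145): continuation = 1/1.02·[0.3385·6.4947 + 0.6615·40.4209] = 28.3708; exercise value = 5.0000 ≤ continuation, so V_0 = 28.3708

€28.37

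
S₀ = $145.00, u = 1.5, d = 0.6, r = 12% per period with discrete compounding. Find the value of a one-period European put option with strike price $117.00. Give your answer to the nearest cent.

Risk-neutral probability p = (1 + 0.12 − 0.6)/(1.5 − 0.6) = 0.5200/0.9000 = 0.5778
Terminal stock prices: S_u = 217.5, S_d = 87
Terminal payoffs (K − S): max(-100.5, 0) = 0, max(30, 0) = 30
Node 0 (S = 145): V_0 = 1/1.12·[0.5778·0.0000 + 0.4222·30.0000] = 11.3095

$11.31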